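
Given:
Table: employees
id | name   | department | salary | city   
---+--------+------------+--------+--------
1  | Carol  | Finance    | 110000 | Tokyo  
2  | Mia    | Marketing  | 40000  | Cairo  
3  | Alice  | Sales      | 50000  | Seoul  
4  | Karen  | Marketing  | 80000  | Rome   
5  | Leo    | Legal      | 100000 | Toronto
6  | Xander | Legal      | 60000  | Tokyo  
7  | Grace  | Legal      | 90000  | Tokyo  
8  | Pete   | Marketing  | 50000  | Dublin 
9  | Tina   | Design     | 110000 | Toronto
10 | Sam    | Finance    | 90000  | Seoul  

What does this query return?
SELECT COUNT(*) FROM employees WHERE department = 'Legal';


Counting rows where department = 'Legal'
  Leo -> MATCH
  Xander -> MATCH
  Grace -> MATCH


3


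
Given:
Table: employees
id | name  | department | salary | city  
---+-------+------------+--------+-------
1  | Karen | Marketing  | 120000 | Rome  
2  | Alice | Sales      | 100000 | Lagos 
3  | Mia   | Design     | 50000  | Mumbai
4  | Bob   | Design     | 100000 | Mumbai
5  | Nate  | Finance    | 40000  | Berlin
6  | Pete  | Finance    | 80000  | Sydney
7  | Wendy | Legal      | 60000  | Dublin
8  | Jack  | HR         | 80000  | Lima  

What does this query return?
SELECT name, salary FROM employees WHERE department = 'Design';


Filtering: department = 'Design'
Matching rows: 2

2 rows:
Mia, 50000
Bob, 100000


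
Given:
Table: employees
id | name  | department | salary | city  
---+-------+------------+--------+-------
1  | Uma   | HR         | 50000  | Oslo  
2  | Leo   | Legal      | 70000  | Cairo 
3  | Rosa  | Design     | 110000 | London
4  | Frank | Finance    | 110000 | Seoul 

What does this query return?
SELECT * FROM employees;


SELECT * returns all 4 rows with all columns

4 rows:
1, Uma, HR, 50000, Oslo
2, Leo, Legal, 70000, Cairo
3, Rosa, Design, 110000, London
4, Frank, Finance, 110000, Seoul


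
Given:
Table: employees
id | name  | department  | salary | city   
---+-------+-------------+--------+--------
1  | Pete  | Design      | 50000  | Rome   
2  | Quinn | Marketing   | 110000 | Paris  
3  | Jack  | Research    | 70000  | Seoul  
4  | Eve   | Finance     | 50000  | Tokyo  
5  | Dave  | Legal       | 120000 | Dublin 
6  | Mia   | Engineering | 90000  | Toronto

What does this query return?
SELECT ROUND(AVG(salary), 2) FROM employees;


SUM(salary) = 490000
COUNT = 6
ROUND(AVG, 2) = ROUND(490000 / 6, 2) = 81666.67

81666.67


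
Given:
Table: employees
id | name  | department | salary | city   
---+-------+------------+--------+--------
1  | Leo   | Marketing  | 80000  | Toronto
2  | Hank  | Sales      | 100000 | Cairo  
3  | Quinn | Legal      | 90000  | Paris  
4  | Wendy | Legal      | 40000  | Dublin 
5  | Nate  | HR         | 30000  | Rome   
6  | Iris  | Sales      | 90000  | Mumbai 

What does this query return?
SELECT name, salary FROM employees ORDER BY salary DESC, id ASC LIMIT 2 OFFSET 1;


Sort by salary DESC (id ASC tiebreak), then skip 1 and take 2
Rows 2 through 3

2 rows:
Quinn, 90000
Iris, 90000


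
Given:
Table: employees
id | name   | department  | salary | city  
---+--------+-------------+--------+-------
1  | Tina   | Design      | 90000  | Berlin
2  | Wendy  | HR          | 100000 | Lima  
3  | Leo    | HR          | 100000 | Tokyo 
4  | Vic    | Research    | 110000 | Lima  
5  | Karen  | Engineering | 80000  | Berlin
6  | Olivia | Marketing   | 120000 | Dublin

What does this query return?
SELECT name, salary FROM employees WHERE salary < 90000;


Filtering: salary < 90000
Matching: 1 rows

1 rows:
Karen, 80000


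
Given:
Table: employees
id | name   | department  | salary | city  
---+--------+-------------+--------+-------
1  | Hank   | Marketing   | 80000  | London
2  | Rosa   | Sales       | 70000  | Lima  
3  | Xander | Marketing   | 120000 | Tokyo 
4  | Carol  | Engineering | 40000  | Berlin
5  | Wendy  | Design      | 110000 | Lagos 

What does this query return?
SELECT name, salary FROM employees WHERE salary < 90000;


Filtering: salary < 90000
Matching: 3 rows

3 rows:
Hank, 80000
Rosa, 70000
Carol, 40000


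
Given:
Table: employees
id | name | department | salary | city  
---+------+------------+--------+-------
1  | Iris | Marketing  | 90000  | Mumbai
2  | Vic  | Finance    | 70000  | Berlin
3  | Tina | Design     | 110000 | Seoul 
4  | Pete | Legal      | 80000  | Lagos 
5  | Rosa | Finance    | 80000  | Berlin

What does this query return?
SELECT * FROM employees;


SELECT * returns all 5 rows with all columns

5 rows:
1, Iris, Marketing, 90000, Mumbai
2, Vic, Finance, 70000, Berlin
3, Tina, Design, 110000, Seoul
4, Pete, Legal, 80000, Lagos
5, Rosa, Finance, 80000, Berlin


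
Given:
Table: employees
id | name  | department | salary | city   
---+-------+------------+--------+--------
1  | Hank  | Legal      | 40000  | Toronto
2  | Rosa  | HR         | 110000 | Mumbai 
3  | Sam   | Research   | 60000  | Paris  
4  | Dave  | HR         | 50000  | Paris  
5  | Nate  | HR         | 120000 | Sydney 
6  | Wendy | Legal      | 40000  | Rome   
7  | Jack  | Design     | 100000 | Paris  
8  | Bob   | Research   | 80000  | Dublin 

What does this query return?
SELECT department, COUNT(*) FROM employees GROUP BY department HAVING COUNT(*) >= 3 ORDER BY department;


Groups with count >= 3:
  HR: 3 -> PASS
  Design: 1 -> filtered out
  Legal: 2 -> filtered out
  Research: 2 -> filtered out


1 groups:
HR, 3


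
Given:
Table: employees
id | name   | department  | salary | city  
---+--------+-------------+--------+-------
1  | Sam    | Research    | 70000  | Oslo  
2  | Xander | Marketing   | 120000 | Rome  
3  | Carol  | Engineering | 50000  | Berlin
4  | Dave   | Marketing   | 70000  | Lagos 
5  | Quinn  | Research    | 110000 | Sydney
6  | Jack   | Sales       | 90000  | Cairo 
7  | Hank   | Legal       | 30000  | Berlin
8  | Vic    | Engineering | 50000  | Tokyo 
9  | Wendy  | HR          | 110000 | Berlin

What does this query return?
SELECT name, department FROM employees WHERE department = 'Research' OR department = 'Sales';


Filtering: department = 'Research' OR 'Sales'
Matching: 3 rows

3 rows:
Sam, Research
Quinn, Research
Jack, Sales


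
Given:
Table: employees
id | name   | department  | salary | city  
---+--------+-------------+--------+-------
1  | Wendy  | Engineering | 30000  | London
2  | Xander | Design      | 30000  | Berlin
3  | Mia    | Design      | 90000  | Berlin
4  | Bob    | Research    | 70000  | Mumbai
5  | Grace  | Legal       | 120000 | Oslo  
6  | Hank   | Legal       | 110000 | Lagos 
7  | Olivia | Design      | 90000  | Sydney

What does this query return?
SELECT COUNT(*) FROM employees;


COUNT(*) counts all rows

7


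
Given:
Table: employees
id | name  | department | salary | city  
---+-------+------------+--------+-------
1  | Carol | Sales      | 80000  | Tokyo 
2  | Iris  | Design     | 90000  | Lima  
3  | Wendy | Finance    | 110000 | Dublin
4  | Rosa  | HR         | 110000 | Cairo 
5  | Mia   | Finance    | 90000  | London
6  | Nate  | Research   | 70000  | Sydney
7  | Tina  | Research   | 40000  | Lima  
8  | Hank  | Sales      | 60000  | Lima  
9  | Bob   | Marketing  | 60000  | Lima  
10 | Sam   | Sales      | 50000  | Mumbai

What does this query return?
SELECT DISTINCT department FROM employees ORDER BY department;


All 'department' values (row order): Sales, Design, Finance, HR, Finance, Research, Research, Sales, Marketing, Sales
Removing duplicates leaves 6 unique value(s).

6 values:
Design
Finance
HR
Marketing
Research
Sales


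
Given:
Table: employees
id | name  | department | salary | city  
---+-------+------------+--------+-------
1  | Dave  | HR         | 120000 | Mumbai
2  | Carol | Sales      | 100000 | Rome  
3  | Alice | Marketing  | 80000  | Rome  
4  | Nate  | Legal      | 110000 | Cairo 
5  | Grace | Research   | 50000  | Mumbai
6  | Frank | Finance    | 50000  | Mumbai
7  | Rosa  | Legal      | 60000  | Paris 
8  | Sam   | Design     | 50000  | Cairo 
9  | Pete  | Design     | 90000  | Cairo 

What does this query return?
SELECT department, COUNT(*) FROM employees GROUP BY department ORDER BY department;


Assigning each row to its department group:
  Dave -> HR
  Carol -> Sales
  Alice -> Marketing
  Nate -> Legal
  Grace -> Research
  Frank -> Finance
  Rosa -> Legal
  Sam -> Design
  Pete -> Design


7 groups:
Design, 2
Finance, 1
HR, 1
Legal, 2
Marketing, 1
Research, 1
Sales, 1


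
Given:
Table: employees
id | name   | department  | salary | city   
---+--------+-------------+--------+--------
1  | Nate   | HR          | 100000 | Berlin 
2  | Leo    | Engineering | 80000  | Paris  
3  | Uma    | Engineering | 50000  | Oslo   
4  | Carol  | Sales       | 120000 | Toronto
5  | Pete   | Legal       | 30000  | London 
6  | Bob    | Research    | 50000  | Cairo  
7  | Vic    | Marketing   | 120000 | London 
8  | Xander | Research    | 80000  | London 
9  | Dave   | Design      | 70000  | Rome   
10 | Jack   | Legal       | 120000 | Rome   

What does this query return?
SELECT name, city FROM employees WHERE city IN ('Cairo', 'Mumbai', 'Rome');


Filtering: city IN ('Cairo', 'Mumbai', 'Rome')
Matching: 3 rows

3 rows:
Bob, Cairo
Dave, Rome
Jack, Rome


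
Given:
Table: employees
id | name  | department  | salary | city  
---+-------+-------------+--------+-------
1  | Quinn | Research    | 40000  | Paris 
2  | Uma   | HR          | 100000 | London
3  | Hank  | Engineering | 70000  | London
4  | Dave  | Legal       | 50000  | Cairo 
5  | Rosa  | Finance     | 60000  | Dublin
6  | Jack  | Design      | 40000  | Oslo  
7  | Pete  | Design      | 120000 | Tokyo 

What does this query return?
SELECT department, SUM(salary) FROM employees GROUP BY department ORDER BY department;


Summing salary within each department:
  Design: 40000 + 120000 = 160000
  Engineering: 70000 = 70000
  Finance: 60000 = 60000
  HR: 100000 = 100000
  Legal: 50000 = 50000
  Research: 40000 = 40000


6 groups:
Design, 160000
Engineering, 70000
Finance, 60000
HR, 100000
Legal, 50000
Research, 40000


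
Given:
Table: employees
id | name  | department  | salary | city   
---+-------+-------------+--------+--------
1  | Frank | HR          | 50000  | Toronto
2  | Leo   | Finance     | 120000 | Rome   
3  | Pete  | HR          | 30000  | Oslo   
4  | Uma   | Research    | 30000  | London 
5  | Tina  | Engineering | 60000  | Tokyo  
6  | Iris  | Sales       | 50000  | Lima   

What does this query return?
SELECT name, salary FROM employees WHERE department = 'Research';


Filtering: department = 'Research'
Matching rows: 1

1 rows:
Uma, 30000


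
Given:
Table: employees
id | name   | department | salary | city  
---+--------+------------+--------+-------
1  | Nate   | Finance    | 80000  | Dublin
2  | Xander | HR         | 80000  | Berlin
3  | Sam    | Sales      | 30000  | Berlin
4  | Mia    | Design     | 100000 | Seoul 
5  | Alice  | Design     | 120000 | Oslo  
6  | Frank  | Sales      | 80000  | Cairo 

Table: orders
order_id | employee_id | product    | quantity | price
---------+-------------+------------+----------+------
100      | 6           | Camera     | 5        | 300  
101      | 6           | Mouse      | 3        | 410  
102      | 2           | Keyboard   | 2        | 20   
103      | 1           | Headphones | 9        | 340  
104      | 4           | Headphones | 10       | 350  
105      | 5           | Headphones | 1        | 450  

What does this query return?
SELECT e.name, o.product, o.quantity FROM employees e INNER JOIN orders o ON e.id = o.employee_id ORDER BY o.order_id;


Joining employees.id = orders.employee_id:
  employee Frank (id=6) -> order Camera
  employee Frank (id=6) -> order Mouse
  employee Xander (id=2) -> order Keyboard
  employee Nate (id=1) -> order Headphones
  employee Mia (id=4) -> order Headphones
  employee Alice (id=5) -> order Headphones


6 rows:
Frank, Camera, 5
Frank, Mouse, 3
Xander, Keyboard, 2
Nate, Headphones, 9
Mia, Headphones, 10
Alice, Headphones, 1


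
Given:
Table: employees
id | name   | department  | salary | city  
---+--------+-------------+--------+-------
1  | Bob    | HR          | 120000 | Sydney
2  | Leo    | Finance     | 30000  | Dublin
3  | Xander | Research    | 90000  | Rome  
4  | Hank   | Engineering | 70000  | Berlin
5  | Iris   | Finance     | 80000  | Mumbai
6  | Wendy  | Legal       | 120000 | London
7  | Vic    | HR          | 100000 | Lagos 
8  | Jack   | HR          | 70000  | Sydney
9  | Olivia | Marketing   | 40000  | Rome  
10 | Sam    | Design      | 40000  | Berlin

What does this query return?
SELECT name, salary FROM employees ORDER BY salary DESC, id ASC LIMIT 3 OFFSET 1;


Sort by salary DESC (id ASC tiebreak), then skip 1 and take 3
Rows 2 through 4

3 rows:
Wendy, 120000
Vic, 100000
Xander, 90000


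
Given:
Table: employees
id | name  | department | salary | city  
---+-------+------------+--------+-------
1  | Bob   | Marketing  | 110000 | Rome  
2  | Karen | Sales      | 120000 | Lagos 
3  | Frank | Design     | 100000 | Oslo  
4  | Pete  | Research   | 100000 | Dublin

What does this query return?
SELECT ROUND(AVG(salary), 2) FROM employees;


SUM(salary) = 430000
COUNT = 4
ROUND(AVG, 2) = ROUND(430000 / 4, 2) = 107500.0

107500.0


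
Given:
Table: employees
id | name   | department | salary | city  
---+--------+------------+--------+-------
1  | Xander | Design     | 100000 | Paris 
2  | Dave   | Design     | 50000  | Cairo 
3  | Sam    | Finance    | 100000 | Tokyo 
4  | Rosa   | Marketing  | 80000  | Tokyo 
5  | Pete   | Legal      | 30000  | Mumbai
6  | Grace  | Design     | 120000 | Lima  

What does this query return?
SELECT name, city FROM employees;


Projecting columns: name, city

6 rows:
Xander, Paris
Dave, Cairo
Sam, Tokyo
Rosa, Tokyo
Pete, Mumbai
Grace, Lima


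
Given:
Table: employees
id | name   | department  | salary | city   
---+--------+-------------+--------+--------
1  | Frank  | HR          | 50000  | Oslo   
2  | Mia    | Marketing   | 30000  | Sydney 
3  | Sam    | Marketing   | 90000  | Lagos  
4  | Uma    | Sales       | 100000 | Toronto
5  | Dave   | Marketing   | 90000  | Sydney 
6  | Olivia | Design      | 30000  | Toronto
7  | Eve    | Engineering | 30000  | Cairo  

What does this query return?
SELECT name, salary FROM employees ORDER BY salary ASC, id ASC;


Sorting by salary ASC, then id ASC for ties

7 rows:
Mia, 30000
Olivia, 30000
Eve, 30000
Frank, 50000
Sam, 90000
Dave, 90000
Uma, 100000


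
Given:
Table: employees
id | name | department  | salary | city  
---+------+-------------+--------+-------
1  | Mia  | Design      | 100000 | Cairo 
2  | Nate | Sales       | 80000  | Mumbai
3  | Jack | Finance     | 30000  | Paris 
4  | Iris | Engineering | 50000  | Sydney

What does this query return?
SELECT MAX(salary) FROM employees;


Salaries: 100000, 80000, 30000, 50000
MAX = 100000

100000


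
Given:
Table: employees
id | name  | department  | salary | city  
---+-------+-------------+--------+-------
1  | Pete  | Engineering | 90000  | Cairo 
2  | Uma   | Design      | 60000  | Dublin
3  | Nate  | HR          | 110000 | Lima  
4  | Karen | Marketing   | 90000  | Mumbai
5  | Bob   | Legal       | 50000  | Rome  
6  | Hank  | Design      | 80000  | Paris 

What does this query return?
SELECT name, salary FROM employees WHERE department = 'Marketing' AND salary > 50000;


Filtering: department = 'Marketing' AND salary > 50000
Matching: 1 rows

1 rows:
Karen, 90000


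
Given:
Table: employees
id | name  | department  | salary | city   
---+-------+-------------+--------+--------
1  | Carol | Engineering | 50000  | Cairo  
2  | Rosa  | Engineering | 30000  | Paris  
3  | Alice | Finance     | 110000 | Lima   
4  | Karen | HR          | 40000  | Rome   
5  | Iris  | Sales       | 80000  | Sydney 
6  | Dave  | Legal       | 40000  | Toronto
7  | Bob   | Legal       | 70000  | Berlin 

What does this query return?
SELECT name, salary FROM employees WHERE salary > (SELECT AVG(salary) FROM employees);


Subquery: AVG(salary) = 60000.0
Filtering: salary > 60000.0
  Alice (110000) -> MATCH
  Iris (80000) -> MATCH
  Bob (70000) -> MATCH


3 rows:
Alice, 110000
Iris, 80000
Bob, 70000


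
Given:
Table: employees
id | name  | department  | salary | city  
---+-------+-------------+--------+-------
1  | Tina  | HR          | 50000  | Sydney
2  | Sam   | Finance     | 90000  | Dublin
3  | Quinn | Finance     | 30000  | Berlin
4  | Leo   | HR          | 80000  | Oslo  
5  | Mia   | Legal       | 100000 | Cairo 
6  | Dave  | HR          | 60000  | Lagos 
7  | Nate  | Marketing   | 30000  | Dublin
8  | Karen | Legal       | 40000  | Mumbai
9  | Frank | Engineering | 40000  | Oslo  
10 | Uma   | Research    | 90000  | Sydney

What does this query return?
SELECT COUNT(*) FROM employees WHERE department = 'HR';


Counting rows where department = 'HR'
  Tina -> MATCH
  Leo -> MATCH
  Dave -> MATCH


3


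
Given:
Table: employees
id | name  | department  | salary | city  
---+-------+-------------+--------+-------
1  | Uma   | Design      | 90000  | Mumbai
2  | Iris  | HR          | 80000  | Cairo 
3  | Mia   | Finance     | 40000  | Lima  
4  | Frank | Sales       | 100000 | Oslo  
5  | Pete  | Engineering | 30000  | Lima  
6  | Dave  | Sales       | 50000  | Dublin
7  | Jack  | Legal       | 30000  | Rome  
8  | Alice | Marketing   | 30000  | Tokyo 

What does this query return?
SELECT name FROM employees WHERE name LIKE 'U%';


LIKE 'U%' matches names starting with 'U'
Matching: 1

1 rows:
Uma


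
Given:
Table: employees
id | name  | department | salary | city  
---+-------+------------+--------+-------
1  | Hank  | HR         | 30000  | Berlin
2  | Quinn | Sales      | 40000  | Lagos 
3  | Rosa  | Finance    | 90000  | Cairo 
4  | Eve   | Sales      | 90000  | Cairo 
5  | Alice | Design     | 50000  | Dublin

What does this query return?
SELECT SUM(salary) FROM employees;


SUM(salary) = 30000 + 40000 + 90000 + 90000 + 50000 = 300000

300000


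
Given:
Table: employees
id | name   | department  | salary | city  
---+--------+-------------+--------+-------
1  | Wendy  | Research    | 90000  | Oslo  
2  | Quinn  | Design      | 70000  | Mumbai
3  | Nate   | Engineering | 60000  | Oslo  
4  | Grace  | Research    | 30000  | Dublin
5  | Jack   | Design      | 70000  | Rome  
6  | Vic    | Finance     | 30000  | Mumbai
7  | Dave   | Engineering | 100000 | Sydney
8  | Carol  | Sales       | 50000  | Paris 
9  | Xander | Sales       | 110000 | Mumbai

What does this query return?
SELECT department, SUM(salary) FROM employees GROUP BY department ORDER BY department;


Summing salary within each department:
  Design: 70000 + 70000 = 140000
  Engineering: 60000 + 100000 = 160000
  Finance: 30000 = 30000
  Research: 90000 + 30000 = 120000
  Sales: 50000 + 110000 = 160000


5 groups:
Design, 140000
Engineering, 160000
Finance, 30000
Research, 120000
Sales, 160000


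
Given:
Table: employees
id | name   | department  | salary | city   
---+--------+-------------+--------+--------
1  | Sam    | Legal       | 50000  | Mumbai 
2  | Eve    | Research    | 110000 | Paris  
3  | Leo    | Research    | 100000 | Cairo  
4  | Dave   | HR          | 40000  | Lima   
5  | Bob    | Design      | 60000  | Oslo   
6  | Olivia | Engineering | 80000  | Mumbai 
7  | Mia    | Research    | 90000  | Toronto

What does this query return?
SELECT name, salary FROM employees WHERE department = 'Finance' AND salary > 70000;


Filtering: department = 'Finance' AND salary > 70000
Matching: 0 rows

Empty result set (0 rows)


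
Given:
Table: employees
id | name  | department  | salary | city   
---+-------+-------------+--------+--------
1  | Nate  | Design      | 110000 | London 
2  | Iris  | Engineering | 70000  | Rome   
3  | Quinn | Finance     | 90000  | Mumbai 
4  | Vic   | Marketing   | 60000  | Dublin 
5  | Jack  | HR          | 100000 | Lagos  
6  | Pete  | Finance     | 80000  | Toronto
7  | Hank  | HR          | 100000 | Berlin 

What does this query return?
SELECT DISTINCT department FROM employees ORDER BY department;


All 'department' values (row order): Design, Engineering, Finance, Marketing, HR, Finance, HR
Removing duplicates leaves 5 unique value(s).

5 values:
Design
Engineering
Finance
HR
Marketing


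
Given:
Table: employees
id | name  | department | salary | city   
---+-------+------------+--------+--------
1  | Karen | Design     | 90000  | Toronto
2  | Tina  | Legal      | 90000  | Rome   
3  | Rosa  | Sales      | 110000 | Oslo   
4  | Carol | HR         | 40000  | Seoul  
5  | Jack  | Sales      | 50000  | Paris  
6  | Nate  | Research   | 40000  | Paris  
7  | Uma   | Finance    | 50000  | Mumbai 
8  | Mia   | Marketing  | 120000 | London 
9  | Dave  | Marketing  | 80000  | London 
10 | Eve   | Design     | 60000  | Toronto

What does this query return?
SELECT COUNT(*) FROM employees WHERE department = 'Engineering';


Counting rows where department = 'Engineering'


0


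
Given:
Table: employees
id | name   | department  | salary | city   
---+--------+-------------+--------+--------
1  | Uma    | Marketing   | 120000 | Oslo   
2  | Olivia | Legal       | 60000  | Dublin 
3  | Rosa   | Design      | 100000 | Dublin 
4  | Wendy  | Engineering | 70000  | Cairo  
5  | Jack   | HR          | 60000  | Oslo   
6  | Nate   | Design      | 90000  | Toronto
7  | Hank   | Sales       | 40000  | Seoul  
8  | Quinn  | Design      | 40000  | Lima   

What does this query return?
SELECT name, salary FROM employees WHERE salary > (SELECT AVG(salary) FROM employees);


Subquery: AVG(salary) = 72500.0
Filtering: salary > 72500.0
  Uma (120000) -> MATCH
  Rosa (100000) -> MATCH
  Nate (90000) -> MATCH


3 rows:
Uma, 120000
Rosa, 100000
Nate, 90000


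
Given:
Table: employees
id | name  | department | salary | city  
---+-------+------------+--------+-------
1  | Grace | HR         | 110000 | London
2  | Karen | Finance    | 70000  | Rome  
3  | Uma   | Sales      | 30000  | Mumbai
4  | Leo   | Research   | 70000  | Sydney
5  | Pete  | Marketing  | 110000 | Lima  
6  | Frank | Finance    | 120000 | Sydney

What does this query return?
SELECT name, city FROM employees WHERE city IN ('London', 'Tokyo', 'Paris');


Filtering: city IN ('London', 'Tokyo', 'Paris')
Matching: 1 rows

1 rows:
Grace, London


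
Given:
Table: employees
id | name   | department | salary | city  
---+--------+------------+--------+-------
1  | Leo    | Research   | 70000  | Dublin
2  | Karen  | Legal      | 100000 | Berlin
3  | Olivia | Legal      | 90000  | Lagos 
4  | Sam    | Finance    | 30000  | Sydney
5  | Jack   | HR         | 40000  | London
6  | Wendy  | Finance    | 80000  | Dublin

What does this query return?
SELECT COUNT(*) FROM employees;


COUNT(*) counts all rows

6


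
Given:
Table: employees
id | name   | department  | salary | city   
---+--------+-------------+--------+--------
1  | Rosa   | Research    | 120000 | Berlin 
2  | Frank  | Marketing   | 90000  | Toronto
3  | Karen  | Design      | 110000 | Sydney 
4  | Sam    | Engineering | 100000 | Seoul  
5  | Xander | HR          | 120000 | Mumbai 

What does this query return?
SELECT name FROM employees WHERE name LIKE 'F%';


LIKE 'F%' matches names starting with 'F'
Matching: 1

1 rows:
Frank


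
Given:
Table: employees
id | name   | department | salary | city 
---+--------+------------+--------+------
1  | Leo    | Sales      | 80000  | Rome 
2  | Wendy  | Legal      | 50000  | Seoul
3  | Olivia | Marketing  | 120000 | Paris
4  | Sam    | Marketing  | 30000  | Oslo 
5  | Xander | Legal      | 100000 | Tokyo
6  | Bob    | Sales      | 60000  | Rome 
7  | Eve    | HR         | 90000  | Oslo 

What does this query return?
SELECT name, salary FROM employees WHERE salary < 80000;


Filtering: salary < 80000
Matching: 3 rows

3 rows:
Wendy, 50000
Sam, 30000
Bob, 60000


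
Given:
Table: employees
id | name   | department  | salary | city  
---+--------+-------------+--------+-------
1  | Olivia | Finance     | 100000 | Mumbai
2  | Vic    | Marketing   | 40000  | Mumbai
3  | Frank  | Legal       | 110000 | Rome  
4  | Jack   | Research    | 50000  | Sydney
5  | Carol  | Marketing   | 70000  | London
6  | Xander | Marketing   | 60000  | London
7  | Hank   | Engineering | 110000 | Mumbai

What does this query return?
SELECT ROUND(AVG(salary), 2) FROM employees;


SUM(salary) = 540000
COUNT = 7
ROUND(AVG, 2) = ROUND(540000 / 7, 2) = 77142.86

77142.86


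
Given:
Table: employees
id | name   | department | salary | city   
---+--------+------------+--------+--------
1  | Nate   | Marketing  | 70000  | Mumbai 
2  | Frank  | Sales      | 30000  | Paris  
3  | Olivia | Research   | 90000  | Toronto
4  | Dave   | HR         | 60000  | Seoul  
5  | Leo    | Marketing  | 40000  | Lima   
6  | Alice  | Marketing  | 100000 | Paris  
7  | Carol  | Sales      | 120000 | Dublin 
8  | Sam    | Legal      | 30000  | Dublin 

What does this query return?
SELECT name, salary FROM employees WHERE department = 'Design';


Filtering: department = 'Design'
Matching rows: 0

Empty result set (0 rows)


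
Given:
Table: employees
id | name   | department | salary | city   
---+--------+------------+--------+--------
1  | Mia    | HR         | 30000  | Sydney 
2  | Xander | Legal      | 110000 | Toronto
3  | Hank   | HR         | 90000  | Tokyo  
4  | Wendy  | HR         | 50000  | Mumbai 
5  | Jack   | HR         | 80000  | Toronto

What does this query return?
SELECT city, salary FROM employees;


Projecting columns: city, salary

5 rows:
Sydney, 30000
Toronto, 110000
Tokyo, 90000
Mumbai, 50000
Toronto, 80000


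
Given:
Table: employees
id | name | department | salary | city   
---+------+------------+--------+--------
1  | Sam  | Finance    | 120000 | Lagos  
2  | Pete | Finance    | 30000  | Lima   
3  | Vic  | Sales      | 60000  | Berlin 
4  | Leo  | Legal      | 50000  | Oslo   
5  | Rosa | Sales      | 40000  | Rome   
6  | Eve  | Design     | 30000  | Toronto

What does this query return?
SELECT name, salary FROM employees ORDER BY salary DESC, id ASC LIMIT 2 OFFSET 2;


Sort by salary DESC (id ASC tiebreak), then skip 2 and take 2
Rows 3 through 4

2 rows:
Leo, 50000
Rosa, 40000


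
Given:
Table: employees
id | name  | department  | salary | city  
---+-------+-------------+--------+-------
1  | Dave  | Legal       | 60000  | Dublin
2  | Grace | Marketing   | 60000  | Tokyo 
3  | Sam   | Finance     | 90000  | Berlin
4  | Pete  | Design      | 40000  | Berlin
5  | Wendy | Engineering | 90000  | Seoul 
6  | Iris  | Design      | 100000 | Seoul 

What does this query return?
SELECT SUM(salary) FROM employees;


SUM(salary) = 60000 + 60000 + 90000 + 40000 + 90000 + 100000 = 440000

440000


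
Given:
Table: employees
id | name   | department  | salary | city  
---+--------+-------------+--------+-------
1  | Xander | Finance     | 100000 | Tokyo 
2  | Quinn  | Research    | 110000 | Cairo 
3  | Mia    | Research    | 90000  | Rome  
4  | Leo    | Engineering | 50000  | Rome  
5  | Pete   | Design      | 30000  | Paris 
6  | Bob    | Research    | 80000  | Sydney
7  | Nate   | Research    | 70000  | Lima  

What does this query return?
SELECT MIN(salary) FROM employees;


Salaries: 100000, 110000, 90000, 50000, 30000, 80000, 70000
MIN = 30000

30000


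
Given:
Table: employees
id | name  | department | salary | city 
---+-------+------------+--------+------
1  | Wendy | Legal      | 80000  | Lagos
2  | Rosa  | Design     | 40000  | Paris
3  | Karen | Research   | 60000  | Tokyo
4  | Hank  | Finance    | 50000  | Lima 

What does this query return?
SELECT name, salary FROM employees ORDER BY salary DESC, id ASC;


Sorting by salary DESC, then id ASC for ties

4 rows:
Wendy, 80000
Karen, 60000
Hank, 50000
Rosa, 40000


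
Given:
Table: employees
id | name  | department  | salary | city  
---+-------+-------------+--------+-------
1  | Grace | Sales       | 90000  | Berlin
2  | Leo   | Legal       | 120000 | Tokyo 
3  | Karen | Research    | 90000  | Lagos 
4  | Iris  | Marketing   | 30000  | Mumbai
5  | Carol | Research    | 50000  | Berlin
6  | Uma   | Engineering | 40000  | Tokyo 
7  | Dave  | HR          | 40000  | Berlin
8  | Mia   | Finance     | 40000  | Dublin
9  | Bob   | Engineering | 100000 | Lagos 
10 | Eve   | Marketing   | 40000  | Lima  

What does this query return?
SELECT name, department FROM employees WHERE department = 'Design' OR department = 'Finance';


Filtering: department = 'Design' OR 'Finance'
Matching: 1 rows

1 rows:
Mia, Finance


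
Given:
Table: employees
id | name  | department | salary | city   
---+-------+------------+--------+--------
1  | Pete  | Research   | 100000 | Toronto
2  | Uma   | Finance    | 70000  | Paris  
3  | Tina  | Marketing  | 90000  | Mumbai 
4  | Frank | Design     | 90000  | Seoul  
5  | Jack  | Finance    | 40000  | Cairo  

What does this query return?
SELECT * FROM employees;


SELECT * returns all 5 rows with all columns

5 rows:
1, Pete, Research, 100000, Toronto
2, Uma, Finance, 70000, Paris
3, Tina, Marketing, 90000, Mumbai
4, Frank, Design, 90000, Seoul
5, Jack, Finance, 40000, Cairo


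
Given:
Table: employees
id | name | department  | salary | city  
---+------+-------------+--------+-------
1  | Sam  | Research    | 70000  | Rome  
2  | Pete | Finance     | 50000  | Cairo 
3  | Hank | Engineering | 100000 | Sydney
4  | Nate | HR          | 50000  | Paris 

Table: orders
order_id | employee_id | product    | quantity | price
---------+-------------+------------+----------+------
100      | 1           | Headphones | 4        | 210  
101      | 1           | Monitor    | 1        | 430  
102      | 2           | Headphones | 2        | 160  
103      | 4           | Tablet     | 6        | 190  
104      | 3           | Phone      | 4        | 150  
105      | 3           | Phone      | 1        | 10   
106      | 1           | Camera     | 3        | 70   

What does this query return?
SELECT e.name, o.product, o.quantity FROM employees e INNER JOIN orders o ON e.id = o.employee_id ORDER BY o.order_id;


Joining employees.id = orders.employee_id:
  employee Sam (id=1) -> order Headphones
  employee Sam (id=1) -> order Monitor
  employee Pete (id=2) -> order Headphones
  employee Nate (id=4) -> order Tablet
  employee Hank (id=3) -> order Phone
  employee Hank (id=3) -> order Phone
  employee Sam (id=1) -> order Camera


7 rows:
Sam, Headphones, 4
Sam, Monitor, 1
Pete, Headphones, 2
Nate, Tablet, 6
Hank, Phone, 4
Hank, Phone, 1
Sam, Camera, 3


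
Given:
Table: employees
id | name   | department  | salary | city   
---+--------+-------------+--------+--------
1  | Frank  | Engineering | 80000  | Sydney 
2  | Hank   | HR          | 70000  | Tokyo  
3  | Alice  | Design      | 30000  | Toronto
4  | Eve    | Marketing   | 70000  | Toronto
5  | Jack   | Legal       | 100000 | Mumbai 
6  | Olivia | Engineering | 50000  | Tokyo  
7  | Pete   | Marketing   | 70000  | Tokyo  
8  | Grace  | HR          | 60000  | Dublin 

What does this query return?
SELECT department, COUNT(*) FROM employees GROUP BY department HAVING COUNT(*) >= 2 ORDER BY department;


Groups with count >= 2:
  Engineering: 2 -> PASS
  HR: 2 -> PASS
  Marketing: 2 -> PASS
  Design: 1 -> filtered out
  Legal: 1 -> filtered out


3 groups:
Engineering, 2
HR, 2
Marketing, 2


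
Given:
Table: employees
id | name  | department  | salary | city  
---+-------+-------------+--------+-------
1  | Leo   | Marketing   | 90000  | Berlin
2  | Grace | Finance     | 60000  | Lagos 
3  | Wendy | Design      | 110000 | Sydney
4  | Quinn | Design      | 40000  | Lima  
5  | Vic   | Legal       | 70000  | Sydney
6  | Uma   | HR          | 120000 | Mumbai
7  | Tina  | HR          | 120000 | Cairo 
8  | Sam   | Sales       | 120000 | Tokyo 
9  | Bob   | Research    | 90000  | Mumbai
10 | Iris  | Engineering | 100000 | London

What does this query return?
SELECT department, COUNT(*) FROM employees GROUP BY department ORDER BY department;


Assigning each row to its department group:
  Leo -> Marketing
  Grace -> Finance
  Wendy -> Design
  Quinn -> Design
  Vic -> Legal
  Uma -> HR
  Tina -> HR
  Sam -> Sales
  Bob -> Research
  Iris -> Engineering


8 groups:
Design, 2
Engineering, 1
Finance, 1
HR, 2
Legal, 1
Marketing, 1
Research, 1
Sales, 1


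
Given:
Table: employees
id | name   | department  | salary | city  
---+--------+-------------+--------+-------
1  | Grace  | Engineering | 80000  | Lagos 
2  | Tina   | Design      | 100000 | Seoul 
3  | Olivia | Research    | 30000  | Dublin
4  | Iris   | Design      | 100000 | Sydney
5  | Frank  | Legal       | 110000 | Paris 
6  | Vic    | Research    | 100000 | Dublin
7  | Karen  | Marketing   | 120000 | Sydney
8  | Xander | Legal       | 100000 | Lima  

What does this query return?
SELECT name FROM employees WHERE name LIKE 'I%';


LIKE 'I%' matches names starting with 'I'
Matching: 1

1 rows:
Iris


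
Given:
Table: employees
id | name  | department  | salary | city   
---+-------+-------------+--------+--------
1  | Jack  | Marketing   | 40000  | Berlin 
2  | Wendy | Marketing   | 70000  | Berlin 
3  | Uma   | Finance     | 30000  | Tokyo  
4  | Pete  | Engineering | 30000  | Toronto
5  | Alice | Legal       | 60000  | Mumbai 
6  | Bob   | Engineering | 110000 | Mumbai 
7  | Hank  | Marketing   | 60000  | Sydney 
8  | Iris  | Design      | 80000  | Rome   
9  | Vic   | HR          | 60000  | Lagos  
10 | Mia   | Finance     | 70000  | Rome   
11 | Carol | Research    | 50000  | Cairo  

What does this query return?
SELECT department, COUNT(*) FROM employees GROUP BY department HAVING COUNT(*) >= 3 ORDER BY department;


Groups with count >= 3:
  Marketing: 3 -> PASS
  Design: 1 -> filtered out
  Engineering: 2 -> filtered out
  Finance: 2 -> filtered out
  HR: 1 -> filtered out
  Legal: 1 -> filtered out
  Research: 1 -> filtered out


1 groups:
Marketing, 3


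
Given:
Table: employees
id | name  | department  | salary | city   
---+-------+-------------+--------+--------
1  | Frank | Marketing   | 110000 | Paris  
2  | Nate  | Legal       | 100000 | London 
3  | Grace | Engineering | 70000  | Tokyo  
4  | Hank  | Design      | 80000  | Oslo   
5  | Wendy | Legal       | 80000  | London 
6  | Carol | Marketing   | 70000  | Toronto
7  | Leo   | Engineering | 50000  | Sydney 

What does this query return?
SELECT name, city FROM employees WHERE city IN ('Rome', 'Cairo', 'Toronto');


Filtering: city IN ('Rome', 'Cairo', 'Toronto')
Matching: 1 rows

1 rows:
Carol, Toronto


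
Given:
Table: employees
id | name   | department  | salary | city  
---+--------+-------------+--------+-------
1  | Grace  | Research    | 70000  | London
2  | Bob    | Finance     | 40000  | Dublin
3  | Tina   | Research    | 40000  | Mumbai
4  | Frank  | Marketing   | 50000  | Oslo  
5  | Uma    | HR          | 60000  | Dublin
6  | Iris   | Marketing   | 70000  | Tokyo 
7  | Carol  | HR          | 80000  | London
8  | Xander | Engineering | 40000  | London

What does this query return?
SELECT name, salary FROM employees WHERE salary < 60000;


Filtering: salary < 60000
Matching: 4 rows

4 rows:
Bob, 40000
Tina, 40000
Frank, 50000
Xander, 40000


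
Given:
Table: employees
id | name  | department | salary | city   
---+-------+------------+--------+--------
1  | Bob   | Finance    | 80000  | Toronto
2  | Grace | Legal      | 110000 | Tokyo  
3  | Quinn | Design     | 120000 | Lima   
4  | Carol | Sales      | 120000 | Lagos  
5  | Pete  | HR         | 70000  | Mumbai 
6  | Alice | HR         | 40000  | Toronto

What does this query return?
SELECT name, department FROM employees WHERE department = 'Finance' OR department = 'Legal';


Filtering: department = 'Finance' OR 'Legal'
Matching: 2 rows

2 rows:
Bob, Finance
Grace, Legal


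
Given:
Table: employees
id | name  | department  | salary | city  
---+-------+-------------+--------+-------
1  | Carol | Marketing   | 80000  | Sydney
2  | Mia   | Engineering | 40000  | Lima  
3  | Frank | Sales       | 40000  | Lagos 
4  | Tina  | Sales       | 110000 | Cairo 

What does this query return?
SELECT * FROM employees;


SELECT * returns all 4 rows with all columns

4 rows:
1, Carol, Marketing, 80000, Sydney
2, Mia, Engineering, 40000, Lima
3, Frank, Sales, 40000, Lagos
4, Tina, Sales, 110000, Cairo


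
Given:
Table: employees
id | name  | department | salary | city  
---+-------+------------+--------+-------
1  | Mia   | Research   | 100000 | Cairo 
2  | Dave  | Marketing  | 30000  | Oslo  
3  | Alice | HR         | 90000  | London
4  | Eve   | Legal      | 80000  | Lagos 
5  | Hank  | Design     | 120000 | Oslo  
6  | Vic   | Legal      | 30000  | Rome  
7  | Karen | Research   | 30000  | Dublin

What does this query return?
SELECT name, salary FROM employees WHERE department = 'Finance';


Filtering: department = 'Finance'
Matching rows: 0

Empty result set (0 rows)


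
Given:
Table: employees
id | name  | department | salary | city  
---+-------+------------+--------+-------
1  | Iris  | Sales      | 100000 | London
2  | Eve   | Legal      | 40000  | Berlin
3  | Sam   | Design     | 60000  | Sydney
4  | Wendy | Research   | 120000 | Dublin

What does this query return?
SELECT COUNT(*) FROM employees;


COUNT(*) counts all rows

4


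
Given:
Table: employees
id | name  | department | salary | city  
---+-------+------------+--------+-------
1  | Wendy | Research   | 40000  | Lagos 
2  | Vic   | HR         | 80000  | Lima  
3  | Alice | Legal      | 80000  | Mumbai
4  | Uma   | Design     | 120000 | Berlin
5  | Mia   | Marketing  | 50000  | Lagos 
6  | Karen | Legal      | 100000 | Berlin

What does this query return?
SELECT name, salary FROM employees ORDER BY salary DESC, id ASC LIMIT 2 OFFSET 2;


Sort by salary DESC (id ASC tiebreak), then skip 2 and take 2
Rows 3 through 4

2 rows:
Vic, 80000
Alice, 80000


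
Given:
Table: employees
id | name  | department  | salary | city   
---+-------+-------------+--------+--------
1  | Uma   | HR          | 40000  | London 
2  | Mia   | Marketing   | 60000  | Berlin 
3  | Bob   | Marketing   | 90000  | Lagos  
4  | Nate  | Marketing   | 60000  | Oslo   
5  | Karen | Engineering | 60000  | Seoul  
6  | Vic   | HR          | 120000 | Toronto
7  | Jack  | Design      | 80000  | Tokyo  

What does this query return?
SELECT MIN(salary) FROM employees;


Salaries: 40000, 60000, 90000, 60000, 60000, 120000, 80000
MIN = 40000

40000


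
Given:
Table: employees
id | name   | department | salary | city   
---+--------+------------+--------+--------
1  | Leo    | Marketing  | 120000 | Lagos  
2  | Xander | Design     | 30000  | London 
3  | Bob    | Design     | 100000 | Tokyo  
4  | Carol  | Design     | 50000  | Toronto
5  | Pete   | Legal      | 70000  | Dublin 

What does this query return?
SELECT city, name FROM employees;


Projecting columns: city, name

5 rows:
Lagos, Leo
London, Xander
Tokyo, Bob
Toronto, Carol
Dublin, Pete


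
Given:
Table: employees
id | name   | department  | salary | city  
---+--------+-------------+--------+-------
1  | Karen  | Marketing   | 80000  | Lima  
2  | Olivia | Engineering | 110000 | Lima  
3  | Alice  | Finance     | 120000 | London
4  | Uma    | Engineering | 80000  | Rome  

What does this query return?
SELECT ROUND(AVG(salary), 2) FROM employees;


SUM(salary) = 390000
COUNT = 4
ROUND(AVG, 2) = ROUND(390000 / 4, 2) = 97500.0

97500.0


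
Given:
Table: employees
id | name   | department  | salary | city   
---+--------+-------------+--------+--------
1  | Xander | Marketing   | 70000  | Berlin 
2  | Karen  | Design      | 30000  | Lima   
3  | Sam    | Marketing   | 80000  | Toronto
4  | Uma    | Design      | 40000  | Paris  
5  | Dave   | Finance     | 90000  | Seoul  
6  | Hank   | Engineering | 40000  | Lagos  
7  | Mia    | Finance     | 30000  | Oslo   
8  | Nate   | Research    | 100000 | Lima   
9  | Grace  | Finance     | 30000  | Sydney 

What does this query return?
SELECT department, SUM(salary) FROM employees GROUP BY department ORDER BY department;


Summing salary within each department:
  Design: 30000 + 40000 = 70000
  Engineering: 40000 = 40000
  Finance: 90000 + 30000 + 30000 = 150000
  Marketing: 70000 + 80000 = 150000
  Research: 100000 = 100000


5 groups:
Design, 70000
Engineering, 40000
Finance, 150000
Marketing, 150000
Research, 100000
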